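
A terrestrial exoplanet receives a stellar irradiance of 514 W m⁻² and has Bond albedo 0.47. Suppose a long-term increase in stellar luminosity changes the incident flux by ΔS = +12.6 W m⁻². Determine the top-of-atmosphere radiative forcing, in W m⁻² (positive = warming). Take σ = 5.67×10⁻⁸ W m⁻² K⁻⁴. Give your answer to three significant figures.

1.67 W m⁻²

ΔF = Δ[S(1−α)]/4 = (1−0.47)·+12.6/4 = 1.669 W m⁻².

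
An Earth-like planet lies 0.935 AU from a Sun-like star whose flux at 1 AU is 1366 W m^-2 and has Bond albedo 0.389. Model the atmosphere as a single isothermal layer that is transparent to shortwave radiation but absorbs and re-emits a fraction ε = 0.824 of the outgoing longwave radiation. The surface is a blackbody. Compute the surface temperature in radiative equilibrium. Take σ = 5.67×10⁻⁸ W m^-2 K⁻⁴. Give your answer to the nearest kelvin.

291 kelvin

By the inverse-square law, S = 1366/0.935² = 1563 W m^-2.
Effective emission temperature (TOA balance): σT_e⁴ = S(1−α)/4 = 238.7 W m^-2 → T_e = 254.7 K.
Surface balance with a leaky layer gives σT_s⁴ = σT_e⁴·2/(2−ε), so T_s = T_e·[2/(2−0.824)]^(1/4) = 290.9 K.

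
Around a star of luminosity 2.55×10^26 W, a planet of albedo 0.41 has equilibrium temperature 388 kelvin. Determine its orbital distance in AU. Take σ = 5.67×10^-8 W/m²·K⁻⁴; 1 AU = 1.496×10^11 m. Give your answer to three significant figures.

0.323 AU

Energy balance gives S = 4σT⁴/(1−α) = 8712 W/m².
From L = 4πd²S, d = √(2.55×10^26/(4π·8712)) = 4.826×10^10 m = 0.3226 AU.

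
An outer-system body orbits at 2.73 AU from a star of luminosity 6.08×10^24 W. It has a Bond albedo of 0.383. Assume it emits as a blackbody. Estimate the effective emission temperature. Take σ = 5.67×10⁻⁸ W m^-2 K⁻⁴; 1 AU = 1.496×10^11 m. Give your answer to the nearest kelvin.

53 kelvin

d = 2.73 × 1.496×10^11 m = 4.084×10^11 m.
Flux at the orbit: S = L/(4πd²) = 6.08×10^24/(4π·(4.08×10^11)²) = 2.901 W m^-2.
The planet absorbs (1−α)S over its disc πR² and re-emits over 4πR², so the mean absorbed flux is (1−0.383)·2.901/4 = 0.4474 W m^-2.
Balancing against σT⁴: T = (0.4474/5.67×10⁻⁸)^(1/4) = 53.00 K.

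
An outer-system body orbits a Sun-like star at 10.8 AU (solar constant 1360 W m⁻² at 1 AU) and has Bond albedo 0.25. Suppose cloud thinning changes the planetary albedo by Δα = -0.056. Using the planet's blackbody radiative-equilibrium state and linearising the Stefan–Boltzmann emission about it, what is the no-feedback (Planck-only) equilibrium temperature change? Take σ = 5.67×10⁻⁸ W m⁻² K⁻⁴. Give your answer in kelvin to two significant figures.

1.5 K

Flux at the orbit: S = 1360/(10.8)² = 11.66 W m⁻².
The baseline emission temperature is T_e = 78.80 K.
The change in absorbed flux is Δ[S(1−α)/4] = −SΔα/4 = 0.1632 W m⁻².
Linearising σT⁴ gives d(σT⁴)/dT = 4σT_e³ = 0.1110 W m⁻² per K.
ΔT₀ = ΔF/λ_P = 0.1632/0.1110 = 1.47 K.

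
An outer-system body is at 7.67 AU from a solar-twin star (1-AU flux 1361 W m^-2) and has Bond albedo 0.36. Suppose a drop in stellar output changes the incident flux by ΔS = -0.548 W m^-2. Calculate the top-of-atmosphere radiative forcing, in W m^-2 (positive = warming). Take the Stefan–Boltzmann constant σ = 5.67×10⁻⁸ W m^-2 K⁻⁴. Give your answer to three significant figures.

-0.0877 W m^-2

Irradiance scales as 1/d², so S = 1361 W m^-2 × (1/7.67)² = 23.13 W m^-2.
TOA radiative forcing: ΔF = (1−α)ΔS/4 = 0.64·(-0.548)/4 = -0.08768 W m^-2.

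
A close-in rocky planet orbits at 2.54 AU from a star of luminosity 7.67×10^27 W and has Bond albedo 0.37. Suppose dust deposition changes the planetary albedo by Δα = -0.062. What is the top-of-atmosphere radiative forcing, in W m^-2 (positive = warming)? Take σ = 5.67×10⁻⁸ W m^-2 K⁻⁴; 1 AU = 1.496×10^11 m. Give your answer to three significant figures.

Orbital distance: d = 2.54 AU = 3.800×10^11 m.
Flux at the orbit: S = L/(4πd²) = 7.67×10^27/(4π·(3.80×10^11)²) = 4227 W m^-2.
ΔF = −(S/4)Δα = −(4227/4)×(-0.062) = 65.52 W m^-2.

65.5 W m^-2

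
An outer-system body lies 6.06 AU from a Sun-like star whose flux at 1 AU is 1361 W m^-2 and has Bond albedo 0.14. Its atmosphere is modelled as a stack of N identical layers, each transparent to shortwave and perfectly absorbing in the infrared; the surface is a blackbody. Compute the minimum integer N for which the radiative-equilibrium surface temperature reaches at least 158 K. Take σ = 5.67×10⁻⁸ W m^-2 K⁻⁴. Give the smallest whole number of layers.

Irradiance scales as 1/d², so S = 1361 W m^-2 × (1/6.06)² = 37.06 W m^-2.
Top-of-atmosphere balance: σT_e⁴ = S(1−α)/4 = 7.968 W m^-2 → T_e = 108.9 K.
Since T_s⁴ = (N+1)T_e⁴, we need N ≥ (T_s/T_e)⁴ − 1 = 3.435.
So N ≥ 3.435; the smallest integer is N = 4.

4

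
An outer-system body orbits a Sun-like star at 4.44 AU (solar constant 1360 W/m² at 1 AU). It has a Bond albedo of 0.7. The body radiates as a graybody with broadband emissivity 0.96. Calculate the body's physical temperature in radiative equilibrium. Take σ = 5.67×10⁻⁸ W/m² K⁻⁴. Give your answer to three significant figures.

98.7 K

By the inverse-square law, S = 1360/4.44² = 68.99 W/m².
The planet absorbs (1−α)S over its disc πR² and re-emits over 4πR², so the mean absorbed flux is (1−0.7)·68.99/4 = 5.174 W/m².
Radiative balance εσT⁴ = 5.174 gives T = [5.174/(0.96·σ)]^(1/4) = 98.74 K.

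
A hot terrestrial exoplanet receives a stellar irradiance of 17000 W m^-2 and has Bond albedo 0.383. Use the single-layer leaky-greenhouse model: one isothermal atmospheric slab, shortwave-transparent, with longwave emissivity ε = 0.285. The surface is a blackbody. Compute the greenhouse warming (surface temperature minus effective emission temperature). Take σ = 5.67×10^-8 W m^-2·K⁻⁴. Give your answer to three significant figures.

Effective emission temperature (TOA balance): σT_e⁴ = S(1−α)/4 = 2622 W m^-2 → T_e = 463.7 K.
For a single slab of emissivity ε, T_s⁴ = 2T_e⁴/(2−ε); thus T_s = 463.7·(1.166)^(1/4) = 481.9 K.
The atmosphere warms the surface by 18.17 K.

18.2 K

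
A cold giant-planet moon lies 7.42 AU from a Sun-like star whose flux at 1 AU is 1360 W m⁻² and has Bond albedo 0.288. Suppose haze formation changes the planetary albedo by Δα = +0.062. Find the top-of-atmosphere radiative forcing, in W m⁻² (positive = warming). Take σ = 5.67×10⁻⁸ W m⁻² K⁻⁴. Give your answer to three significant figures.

-0.383 W m⁻²

Irradiance scales as 1/d², so S = 1360 W m⁻² × (1/7.42)² = 24.70 W m⁻².
TOA radiative forcing: ΔF = −S·Δα/4 = −24.70·(+0.062)/4 = -0.3829 W m⁻².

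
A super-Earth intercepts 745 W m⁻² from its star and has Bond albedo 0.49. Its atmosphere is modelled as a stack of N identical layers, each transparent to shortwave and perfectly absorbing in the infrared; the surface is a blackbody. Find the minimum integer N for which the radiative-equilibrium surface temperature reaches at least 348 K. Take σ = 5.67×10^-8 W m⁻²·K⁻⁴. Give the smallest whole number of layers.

Top-of-atmosphere balance: σT_e⁴ = S(1−α)/4 = 94.99 W m⁻² → T_e = 202.3 K.
Need (N+1)T_e⁴ ≥ T_s⁴, i.e. N+1 ≥ (348/202.3)⁴ = 8.755.
So N ≥ 7.755; the smallest integer is N = 8.

8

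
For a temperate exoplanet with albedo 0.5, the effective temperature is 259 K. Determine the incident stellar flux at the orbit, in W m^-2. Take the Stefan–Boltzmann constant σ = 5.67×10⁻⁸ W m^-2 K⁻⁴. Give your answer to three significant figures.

2040 W m^-2

Invert the energy balance for S: S = 4σT⁴/(1−α).
σT⁴ = 5.67×10⁻⁸·(259)⁴ = 255.1 W m^-2.
S = 4·255.1/0.5 = 2041 W m^-2.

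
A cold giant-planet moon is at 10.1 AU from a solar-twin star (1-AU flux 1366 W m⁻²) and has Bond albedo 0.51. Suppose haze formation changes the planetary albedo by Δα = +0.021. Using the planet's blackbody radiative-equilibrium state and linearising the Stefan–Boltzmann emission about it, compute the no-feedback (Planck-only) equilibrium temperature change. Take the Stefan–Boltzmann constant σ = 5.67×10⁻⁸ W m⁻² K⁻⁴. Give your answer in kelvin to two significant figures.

-0.79 kelvin

Irradiance scales as 1/d², so S = 1366 W m⁻² × (1/10.1)² = 13.39 W m⁻².
Reference equilibrium: T_e = [S(1−α)/(4σ)]^(1/4) = 73.34 K.
TOA radiative forcing: ΔF = −S·Δα/4 = −13.39·(+0.021)/4 = -0.07030 W m⁻².
Planck response: λ_P = 4σT_e³ = 4·5.67×10⁻⁸·(73.34)³ = 0.08947 W m⁻²/K.
Hence the no-feedback warming is ΔF/(4σT_e³) = -0.786 K.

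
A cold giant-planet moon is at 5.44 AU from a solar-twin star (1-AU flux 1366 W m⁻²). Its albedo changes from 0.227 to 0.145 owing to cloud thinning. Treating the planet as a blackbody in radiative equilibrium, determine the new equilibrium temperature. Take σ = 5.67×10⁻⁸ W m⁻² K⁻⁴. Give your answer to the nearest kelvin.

Flux at the orbit: S = 1366/(5.44)² = 46.16 W m⁻².
With the new albedo, S(1−α₂)/4 = 9.866 W m⁻², so T₂ = 114.9 K.

115 K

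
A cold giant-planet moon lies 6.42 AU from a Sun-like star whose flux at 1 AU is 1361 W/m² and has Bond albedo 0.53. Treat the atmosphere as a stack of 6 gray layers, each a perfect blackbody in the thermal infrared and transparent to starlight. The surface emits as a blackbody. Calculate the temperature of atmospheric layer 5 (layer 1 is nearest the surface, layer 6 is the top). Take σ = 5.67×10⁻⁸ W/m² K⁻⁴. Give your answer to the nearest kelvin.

Flux at the orbit: S = 1361/(6.42)² = 33.02 W/m².
OLR = S(1−α)/4 = 3.880 W/m²; the top layer radiates at T_e = 90.95 K.
Each opaque layer satisfies 2T_j⁴ = T_{j−1}⁴ + T_{j+1}⁴, giving T_k⁴ = (N+1−k)T_e⁴.
With k = 5: T_5 = (6+1−5)^¼·90.95 K = 108.2 K.

108 kelvin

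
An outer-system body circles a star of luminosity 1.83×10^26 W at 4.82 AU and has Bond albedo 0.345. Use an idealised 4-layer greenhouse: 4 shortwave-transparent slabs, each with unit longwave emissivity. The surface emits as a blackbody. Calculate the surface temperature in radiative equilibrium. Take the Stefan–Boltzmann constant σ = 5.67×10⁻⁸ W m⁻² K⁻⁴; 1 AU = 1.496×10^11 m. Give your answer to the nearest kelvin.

142 K

d = 4.82 × 1.496×10^11 m = 7.211×10^11 m.
Flux at the orbit: S = L/(4πd²) = 1.83×10^26/(4π·(7.21×10^11)²) = 28.01 W m⁻².
The effective emission temperature is T_e = [S(1−α)/(4σ)]^¼ = 94.84 K.
For an N-layer opaque stack, T_s⁴ = (N+1)T_e⁴, hence T_s = (5)^(1/4)×94.84 K = 141.8 K.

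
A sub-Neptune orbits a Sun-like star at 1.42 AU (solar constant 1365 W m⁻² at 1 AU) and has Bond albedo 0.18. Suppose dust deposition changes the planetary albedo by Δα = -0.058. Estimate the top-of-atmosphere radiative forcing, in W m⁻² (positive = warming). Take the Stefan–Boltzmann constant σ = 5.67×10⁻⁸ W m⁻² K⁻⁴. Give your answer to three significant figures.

Flux at the orbit: S = 1365/(1.42)² = 676.9 W m⁻².
TOA radiative forcing: ΔF = −S·Δα/4 = −676.9·(-0.058)/4 = 9.816 W m⁻².

9.82 W m⁻²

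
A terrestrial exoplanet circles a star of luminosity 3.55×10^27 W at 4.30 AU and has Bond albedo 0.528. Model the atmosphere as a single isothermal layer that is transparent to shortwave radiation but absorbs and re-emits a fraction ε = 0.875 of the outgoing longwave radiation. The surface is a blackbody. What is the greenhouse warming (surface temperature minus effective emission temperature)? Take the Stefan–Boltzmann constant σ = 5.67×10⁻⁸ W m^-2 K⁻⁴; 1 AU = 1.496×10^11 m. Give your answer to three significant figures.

30.0 K

d = 4.30 × 1.496×10^11 m = 6.433×10^11 m.
S = L/(4πd²) = 682.7 W m^-2.
The planet radiates to space at T_e = [S(1−α)/(4σ)]^(1/4) = 194.1 K.
The surface balance (absorbed SW + ε·downward IR = σT_s⁴) with T_a⁴ = T_s⁴/2 reduces to T_s = T_e·[2/(2−ε)]^¼ = 224.2 K.
The atmosphere warms the surface by 30.03 K.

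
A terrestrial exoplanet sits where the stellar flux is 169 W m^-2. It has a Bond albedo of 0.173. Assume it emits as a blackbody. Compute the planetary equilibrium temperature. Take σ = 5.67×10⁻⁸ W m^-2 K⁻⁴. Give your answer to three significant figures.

158 K

Averaging over the sphere, the absorbed flux is S(1−α)/4 = 34.94 W m^-2.
Set σT⁴ = 34.94 → T = (34.94/σ)^(1/4) = 157.6 K.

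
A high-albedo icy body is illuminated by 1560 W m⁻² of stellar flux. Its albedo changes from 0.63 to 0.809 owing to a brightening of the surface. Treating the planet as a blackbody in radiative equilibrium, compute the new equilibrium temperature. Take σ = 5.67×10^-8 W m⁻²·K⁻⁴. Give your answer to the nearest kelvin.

190 K

T₂ = [S(1−α₂)/(4σ)]^(1/4) = [1560·0.191/(4σ)]^(1/4) = 190.4 K.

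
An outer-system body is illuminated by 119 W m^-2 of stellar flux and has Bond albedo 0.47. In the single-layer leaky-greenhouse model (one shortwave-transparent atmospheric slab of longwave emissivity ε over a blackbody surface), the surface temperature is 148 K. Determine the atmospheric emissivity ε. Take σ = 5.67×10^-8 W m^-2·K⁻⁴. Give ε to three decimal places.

0.841

First, T_e = [119.0·(1−0.47)/(4σ)]^(1/4) = 129.1 K.
Since (2−ε)/2 = (T_e/T_s)⁴ = 0.5796, ε = 0.8408.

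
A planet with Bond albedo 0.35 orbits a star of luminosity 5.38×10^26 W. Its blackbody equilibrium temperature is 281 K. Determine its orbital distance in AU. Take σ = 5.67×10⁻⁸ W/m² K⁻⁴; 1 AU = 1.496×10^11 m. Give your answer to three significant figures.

0.938 AU

Required flux: S = 4σT⁴/(1−α) = 2175 W/m².
S = L/(4πd²) → d = √(L/4πS) = √(5.38×10^26/(4π·2175)) = 1.403×10^11 m = 0.9377 AU.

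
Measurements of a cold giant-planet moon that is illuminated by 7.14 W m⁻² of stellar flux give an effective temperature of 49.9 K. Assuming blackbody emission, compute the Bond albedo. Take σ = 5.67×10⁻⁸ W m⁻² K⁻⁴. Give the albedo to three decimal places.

From σT⁴ = S(1−α)/4 we invert for α: 1−α = 4σT⁴/S.
σT⁴ = 0.3515 W m⁻², so 4σT⁴ = 1.406 W m⁻².
Hence α = 1 − 1.406/7.140 = 0.8031.

0.803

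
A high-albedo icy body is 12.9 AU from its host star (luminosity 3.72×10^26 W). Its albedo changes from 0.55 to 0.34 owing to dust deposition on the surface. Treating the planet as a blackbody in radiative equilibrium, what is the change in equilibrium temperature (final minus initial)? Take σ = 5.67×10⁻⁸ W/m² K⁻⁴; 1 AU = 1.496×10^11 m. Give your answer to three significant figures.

d = 12.9 × 1.496×10^11 m = 1.930×10^12 m.
Spreading L over a sphere of radius d: S = 3.72×10^26/(4π·1.93×10^12²) = 7.949 W/m².
Before: T₁ = [7.949·0.45/(4σ)]^(1/4) = 63.02 K.
Final:   T₂ = [S(1−0.34)/(4σ)]^(1/4) = 69.35 K.
Change: 69.35 − 63.02 = 6.332 K.

6.33 kelvin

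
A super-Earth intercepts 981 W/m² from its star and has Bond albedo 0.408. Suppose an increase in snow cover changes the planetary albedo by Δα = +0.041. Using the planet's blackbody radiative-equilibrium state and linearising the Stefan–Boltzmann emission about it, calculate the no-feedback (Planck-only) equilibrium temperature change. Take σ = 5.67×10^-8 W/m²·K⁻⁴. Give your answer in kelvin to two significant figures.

-3.9 K

Reference equilibrium: T_e = [S(1−α)/(4σ)]^(1/4) = 225.0 K.
The change in absorbed flux is Δ[S(1−α)/4] = −SΔα/4 = -10.06 W/m².
The Planck feedback parameter is 4σT_e³ = 2.582 W/m²/K.
Hence the no-feedback warming is ΔF/(4σT_e³) = -3.89 K.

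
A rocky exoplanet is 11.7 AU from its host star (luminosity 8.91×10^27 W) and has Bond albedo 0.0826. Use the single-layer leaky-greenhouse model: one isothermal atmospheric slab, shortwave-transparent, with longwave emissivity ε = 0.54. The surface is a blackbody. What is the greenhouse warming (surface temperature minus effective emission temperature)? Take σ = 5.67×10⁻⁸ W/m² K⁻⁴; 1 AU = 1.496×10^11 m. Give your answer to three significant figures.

d = 11.7 × 1.496×10^11 m = 1.750×10^12 m.
Flux at the orbit: S = L/(4πd²) = 8.91×10^27/(4π·(1.75×10^12)²) = 231.4 W/m².
At the top of the atmosphere, σT_e⁴ = S(1−α)/4 = 53.08 W/m², giving T_e = 174.9 K.
The surface balance (absorbed SW + ε·downward IR = σT_s⁴) with T_a⁴ = T_s⁴/2 reduces to T_s = T_e·[2/(2−ε)]^¼ = 189.2 K.
Greenhouse warming: T_s − T_e = 14.32 K.

14.3 kelvin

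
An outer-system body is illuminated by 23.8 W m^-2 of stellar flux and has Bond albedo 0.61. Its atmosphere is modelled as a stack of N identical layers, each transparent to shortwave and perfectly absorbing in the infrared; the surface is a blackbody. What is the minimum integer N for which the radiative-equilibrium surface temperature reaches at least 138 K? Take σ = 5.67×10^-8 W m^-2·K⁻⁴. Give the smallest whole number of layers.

OLR = S(1−α)/4 = 2.321 W m^-2; the top layer radiates at T_e = 79.98 K.
Need (N+1)T_e⁴ ≥ T_s⁴, i.e. N+1 ≥ (138/79.98)⁴ = 8.862.
So N ≥ 7.862; the smallest integer is N = 8.

8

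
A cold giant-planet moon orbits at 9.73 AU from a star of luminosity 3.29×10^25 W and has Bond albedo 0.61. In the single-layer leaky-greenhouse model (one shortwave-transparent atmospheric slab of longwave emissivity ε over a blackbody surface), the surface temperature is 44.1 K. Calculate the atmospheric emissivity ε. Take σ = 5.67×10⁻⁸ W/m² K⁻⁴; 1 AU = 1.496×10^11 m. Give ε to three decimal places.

0.876

d = 9.73 × 1.496×10^11 m = 1.456×10^12 m.
S = L/(4πd²) = 1.236 W/m².
Effective temperature: T_e = [S(1−α)/(4σ)]^(1/4) = 38.18 K.
Since (2−ε)/2 = (T_e/T_s)⁴ = 0.5618, ε = 0.8764.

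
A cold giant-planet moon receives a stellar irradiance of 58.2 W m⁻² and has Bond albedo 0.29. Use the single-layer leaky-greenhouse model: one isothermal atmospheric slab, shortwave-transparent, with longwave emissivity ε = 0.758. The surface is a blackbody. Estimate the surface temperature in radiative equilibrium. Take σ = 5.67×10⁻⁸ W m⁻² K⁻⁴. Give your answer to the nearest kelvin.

131 K

At the top of the atmosphere, σT_e⁴ = S(1−α)/4 = 10.33 W m⁻², giving T_e = 116.2 K.
For a single slab of emissivity ε, T_s⁴ = 2T_e⁴/(2−ε); thus T_s = 116.2·(1.61)^(1/4) = 130.9 K.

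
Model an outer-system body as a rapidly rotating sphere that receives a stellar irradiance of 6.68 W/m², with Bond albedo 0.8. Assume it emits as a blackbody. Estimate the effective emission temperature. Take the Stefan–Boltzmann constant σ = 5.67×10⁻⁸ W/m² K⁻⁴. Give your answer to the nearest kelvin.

49 kelvin

Absorbed flux (global mean): S(1−α)/4 = 6.680·0.2/4 = 0.3340 W/m².
Balancing against σT⁴: T = (0.3340/5.67×10⁻⁸)^(1/4) = 49.27 K.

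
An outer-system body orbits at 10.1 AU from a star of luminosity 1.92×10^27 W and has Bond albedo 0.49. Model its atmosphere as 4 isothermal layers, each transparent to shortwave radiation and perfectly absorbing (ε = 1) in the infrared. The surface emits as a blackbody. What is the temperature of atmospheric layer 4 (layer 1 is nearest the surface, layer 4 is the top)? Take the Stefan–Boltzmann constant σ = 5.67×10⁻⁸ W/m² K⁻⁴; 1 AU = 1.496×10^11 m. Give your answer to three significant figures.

111 kelvin

d = 10.1 × 1.496×10^11 m = 1.511×10^12 m.
Flux at the orbit: S = L/(4πd²) = 1.92×10^27/(4π·(1.51×10^12)²) = 66.92 W/m².
The effective emission temperature is T_e = [S(1−α)/(4σ)]^¼ = 110.8 K.
Each opaque layer satisfies 2T_j⁴ = T_{j−1}⁴ + T_{j+1}⁴, giving T_k⁴ = (N+1−k)T_e⁴.
T_4 = (1)^(1/4)·110.8 = 110.8 K.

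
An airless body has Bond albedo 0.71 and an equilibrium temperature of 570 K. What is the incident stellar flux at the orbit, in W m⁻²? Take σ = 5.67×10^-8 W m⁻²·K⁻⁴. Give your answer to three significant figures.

82600 W m⁻²

Invert the energy balance for S: S = 4σT⁴/(1−α).
The emitted flux is σT⁴ = 5985 W m⁻².
So S = 4×5985/(1−0.71) = 82560 W m⁻².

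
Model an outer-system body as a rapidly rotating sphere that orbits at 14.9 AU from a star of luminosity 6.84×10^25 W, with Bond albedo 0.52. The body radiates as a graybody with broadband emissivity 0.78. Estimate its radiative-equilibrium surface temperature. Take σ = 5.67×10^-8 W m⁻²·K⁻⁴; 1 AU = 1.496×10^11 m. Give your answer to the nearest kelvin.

Orbital distance: d = 14.9 AU = 2.229×10^12 m.
Spreading L over a sphere of radius d: S = 6.84×10^25/(4π·2.23×10^12²) = 1.095 W m⁻².
Averaging over the sphere, the absorbed flux is S(1−α)/4 = 0.1315 W m⁻².
Radiative balance εσT⁴ = 0.1315 gives T = [0.1315/(0.78·σ)]^(1/4) = 41.52 K.

42 K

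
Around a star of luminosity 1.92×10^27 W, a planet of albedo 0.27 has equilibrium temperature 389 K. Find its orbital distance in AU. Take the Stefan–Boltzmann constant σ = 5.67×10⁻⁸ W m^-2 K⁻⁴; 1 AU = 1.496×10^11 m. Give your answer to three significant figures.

Required flux: S = 4σT⁴/(1−α) = 7114 W m^-2.
From L = 4πd²S, d = √(1.92×10^27/(4π·7114)) = 1.466×10^11 m = 0.9796 AU.

0.980 AU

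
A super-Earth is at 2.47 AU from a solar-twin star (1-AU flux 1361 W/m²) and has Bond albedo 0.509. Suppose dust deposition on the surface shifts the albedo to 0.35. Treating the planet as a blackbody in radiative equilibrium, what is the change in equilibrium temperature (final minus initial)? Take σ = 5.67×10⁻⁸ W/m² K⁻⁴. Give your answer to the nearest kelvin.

By the inverse-square law, S = 1361/2.47² = 223.1 W/m².
With α = 0.509, T₁ = 148.2 K.
Final:   T₂ = [S(1−0.35)/(4σ)]^(1/4) = 159.0 K.
ΔT = T₂ − T₁ = 10.77 K.

11 kelvin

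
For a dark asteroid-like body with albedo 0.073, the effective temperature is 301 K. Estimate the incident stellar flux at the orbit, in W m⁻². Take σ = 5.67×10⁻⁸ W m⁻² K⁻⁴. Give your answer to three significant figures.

2010 W m⁻²

From S(1−α)/4 = σT⁴: S = 4σT⁴/(1−α).
The emitted flux is σT⁴ = 465.4 W m⁻².
S = 4·465.4/0.927 = 2008 W m⁻².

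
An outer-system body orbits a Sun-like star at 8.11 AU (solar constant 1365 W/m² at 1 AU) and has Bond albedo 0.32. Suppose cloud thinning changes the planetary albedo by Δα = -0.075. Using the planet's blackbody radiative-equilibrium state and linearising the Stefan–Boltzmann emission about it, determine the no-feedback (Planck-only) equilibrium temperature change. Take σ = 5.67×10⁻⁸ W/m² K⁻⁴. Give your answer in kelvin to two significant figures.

2.4 kelvin

Flux at the orbit: S = 1365/(8.11)² = 20.75 W/m².
The baseline emission temperature is T_e = 88.82 K.
TOA radiative forcing: ΔF = −S·Δα/4 = −20.75·(-0.075)/4 = 0.3891 W/m².
Linearising σT⁴ gives d(σT⁴)/dT = 4σT_e³ = 0.1589 W/m² per K.
So ΔT₀ = 0.3891/0.1589 = 2.45 K.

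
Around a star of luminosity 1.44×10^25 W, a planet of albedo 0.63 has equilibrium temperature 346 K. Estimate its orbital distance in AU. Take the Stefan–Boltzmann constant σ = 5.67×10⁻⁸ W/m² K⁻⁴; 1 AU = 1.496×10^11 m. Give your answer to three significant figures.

0.0763 AU

Energy balance gives S = 4σT⁴/(1−α) = 8785 W/m².
S = L/(4πd²) → d = √(L/4πS) = √(1.44×10^25/(4π·8785)) = 1.142×10^10 m = 0.07634 AU.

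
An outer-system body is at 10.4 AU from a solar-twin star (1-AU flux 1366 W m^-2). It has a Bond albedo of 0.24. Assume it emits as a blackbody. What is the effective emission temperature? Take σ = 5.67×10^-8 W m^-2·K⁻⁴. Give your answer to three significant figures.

80.7 K

Flux at the orbit: S = 1366/(10.4)² = 12.63 W m^-2.
Absorbed flux (global mean): S(1−α)/4 = 12.63·0.76/4 = 2.400 W m^-2.
In equilibrium σT⁴ equals this, so T = 80.66 K.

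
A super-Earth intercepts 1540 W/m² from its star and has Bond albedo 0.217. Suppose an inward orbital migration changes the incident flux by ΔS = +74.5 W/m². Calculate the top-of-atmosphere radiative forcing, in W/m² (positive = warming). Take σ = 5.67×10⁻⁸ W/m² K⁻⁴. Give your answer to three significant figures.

14.6 W/m²

Only a fraction (1−α) is absorbed and it's spread over 4πR², so ΔF = (1−α)ΔS/4 = 14.58 W/m².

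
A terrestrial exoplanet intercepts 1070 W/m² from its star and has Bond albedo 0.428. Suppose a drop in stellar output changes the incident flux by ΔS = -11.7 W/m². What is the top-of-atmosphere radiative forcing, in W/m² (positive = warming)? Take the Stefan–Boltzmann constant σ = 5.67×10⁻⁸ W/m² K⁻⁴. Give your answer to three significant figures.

-1.67 W/m²

ΔF = Δ[S(1−α)]/4 = (1−0.428)·-11.7/4 = -1.673 W/m².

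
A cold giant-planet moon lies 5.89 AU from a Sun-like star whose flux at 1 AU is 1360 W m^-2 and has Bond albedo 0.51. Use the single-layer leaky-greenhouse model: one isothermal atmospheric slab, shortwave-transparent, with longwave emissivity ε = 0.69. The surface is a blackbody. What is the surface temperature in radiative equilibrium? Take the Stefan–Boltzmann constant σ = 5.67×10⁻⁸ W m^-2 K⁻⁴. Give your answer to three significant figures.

107 K

Flux at the orbit: S = 1360/(5.89)² = 39.20 W m^-2.
The planet radiates to space at T_e = [S(1−α)/(4σ)]^(1/4) = 95.93 K.
For a single slab of emissivity ε, T_s⁴ = 2T_e⁴/(2−ε); thus T_s = 95.93·(1.527)^(1/4) = 106.6 K.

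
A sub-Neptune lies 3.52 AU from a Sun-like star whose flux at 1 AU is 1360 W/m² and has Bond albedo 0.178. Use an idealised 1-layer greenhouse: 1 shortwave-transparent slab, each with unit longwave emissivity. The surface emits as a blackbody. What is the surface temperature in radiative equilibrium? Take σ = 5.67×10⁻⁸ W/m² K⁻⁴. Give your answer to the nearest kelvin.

By the inverse-square law, S = 1360/3.52² = 109.8 W/m².
OLR = S(1−α)/4 = 22.56 W/m²; the top layer radiates at T_e = 141.2 K.
With N = 1 opaque layers, T_s = (N+1)^(1/4)·T_e = 2^(1/4)·141.2 = 167.9 K.

168 K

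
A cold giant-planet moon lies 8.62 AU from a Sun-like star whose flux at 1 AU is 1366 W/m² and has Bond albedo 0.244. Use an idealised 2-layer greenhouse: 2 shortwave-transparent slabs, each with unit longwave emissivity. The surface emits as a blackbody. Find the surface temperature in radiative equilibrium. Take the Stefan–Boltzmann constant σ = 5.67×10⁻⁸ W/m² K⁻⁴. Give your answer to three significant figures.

Irradiance scales as 1/d², so S = 1366 W/m² × (1/8.62)² = 18.38 W/m².
The effective emission temperature is T_e = [S(1−α)/(4σ)]^¼ = 88.48 K.
Layer-by-layer balance gives σT_s⁴ = (N+1)σT_e⁴, so T_s = 3^¼·88.48 = 116.4 K.

116 K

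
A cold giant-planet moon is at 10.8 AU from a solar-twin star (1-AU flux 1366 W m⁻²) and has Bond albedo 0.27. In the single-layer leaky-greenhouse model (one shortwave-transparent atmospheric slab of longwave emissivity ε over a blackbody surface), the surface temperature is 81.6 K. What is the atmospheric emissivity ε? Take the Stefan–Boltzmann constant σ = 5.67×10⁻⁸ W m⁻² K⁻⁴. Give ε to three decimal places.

0.300

Irradiance scales as 1/d², so S = 1366 W m⁻² × (1/10.8)² = 11.71 W m⁻².
Effective temperature: T_e = [S(1−α)/(4σ)]^(1/4) = 78.36 K.
Since (2−ε)/2 = (T_e/T_s)⁴ = 0.8502, ε = 0.2996.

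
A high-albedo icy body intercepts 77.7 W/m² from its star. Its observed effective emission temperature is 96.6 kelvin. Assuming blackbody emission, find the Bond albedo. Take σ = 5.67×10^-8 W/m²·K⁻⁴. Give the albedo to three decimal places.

0.746

From σT⁴ = S(1−α)/4 we invert for α: 1−α = 4σT⁴/S.
4σT⁴ = 4·5.67×10⁻⁸·(96.6)⁴ = 19.75 W/m².
1−α = 19.75/77.70 = 0.2542, so α = 0.7458.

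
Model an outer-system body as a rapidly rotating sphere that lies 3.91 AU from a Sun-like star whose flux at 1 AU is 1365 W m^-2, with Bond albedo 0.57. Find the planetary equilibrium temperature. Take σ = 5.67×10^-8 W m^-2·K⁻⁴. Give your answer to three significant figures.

Flux at the orbit: S = 1365/(3.91)² = 89.29 W m^-2.
Absorbed flux (global mean): S(1−α)/4 = 89.29·0.43/4 = 9.598 W m^-2.
Balancing against σT⁴: T = (9.598/5.67×10⁻⁸)^(1/4) = 114.1 K.

114 K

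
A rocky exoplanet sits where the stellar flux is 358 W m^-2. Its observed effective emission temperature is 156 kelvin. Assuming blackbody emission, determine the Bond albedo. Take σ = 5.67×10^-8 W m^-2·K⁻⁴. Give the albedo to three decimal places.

From σT⁴ = S(1−α)/4 we invert for α: 1−α = 4σT⁴/S.
4σT⁴ = 4·5.67×10⁻⁸·(156)⁴ = 134.3 W m^-2.
1−α = 134.3/358.0 = 0.3752, so α = 0.6248.

0.625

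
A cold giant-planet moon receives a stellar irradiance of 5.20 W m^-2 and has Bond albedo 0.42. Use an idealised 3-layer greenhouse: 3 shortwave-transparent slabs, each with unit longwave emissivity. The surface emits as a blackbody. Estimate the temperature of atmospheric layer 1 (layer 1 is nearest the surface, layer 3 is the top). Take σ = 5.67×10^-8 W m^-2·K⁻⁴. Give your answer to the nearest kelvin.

The effective emission temperature is T_e = [S(1−α)/(4σ)]^¼ = 60.39 K.
Each opaque layer satisfies 2T_j⁴ = T_{j−1}⁴ + T_{j+1}⁴, giving T_k⁴ = (N+1−k)T_e⁴.
T_1 = (3)^(1/4)·60.39 = 79.47 K.

79 kelvin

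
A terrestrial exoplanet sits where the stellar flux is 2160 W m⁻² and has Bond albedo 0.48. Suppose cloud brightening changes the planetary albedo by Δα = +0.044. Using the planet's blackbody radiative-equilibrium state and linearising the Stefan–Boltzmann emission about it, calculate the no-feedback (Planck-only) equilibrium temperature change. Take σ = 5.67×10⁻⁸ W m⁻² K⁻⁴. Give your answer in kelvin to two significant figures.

The baseline emission temperature is T_e = 265.3 K.
The change in absorbed flux is Δ[S(1−α)/4] = −SΔα/4 = -23.76 W m⁻².
Planck response: λ_P = 4σT_e³ = 4·5.67×10⁻⁸·(265.3)³ = 4.234 W m⁻²/K.
So ΔT₀ = -23.76/4.234 = -5.61 K.

-5.6 kelvin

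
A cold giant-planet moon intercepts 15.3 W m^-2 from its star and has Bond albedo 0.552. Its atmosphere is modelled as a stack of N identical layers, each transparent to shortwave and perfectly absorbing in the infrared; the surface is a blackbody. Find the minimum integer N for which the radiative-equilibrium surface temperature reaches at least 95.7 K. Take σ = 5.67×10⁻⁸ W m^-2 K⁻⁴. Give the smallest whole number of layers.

2

Top-of-atmosphere balance: σT_e⁴ = S(1−α)/4 = 1.714 W m^-2 → T_e = 74.14 K.
Need (N+1)T_e⁴ ≥ T_s⁴, i.e. N+1 ≥ (95.7/74.14)⁴ = 2.775.
The minimum whole number is N = 2.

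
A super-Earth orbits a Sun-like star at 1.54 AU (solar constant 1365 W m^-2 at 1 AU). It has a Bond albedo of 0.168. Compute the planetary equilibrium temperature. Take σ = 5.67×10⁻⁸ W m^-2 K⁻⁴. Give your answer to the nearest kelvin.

Flux at the orbit: S = 1365/(1.54)² = 575.6 W m^-2.
Absorbed flux (global mean): S(1−α)/4 = 575.6·0.832/4 = 119.7 W m^-2.
Balancing against σT⁴: T = (119.7/5.67×10⁻⁸)^(1/4) = 214.4 K.

214 K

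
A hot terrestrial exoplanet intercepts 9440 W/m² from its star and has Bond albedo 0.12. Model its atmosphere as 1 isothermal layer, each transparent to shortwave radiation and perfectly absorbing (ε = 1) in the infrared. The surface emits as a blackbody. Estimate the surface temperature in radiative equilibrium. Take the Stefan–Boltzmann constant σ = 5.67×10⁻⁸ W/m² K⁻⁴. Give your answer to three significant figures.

The effective emission temperature is T_e = [S(1−α)/(4σ)]^¼ = 437.5 K.
Layer-by-layer balance gives σT_s⁴ = (N+1)σT_e⁴, so T_s = 2^¼·437.5 = 520.2 K.

520 K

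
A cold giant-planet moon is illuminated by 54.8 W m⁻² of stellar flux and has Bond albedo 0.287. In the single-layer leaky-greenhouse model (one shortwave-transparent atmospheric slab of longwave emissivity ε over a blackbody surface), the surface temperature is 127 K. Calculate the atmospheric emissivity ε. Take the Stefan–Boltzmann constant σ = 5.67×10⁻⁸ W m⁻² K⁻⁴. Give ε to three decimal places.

First, T_e = [54.80·(1−0.287)/(4σ)]^(1/4) = 114.6 K.
Since (2−ε)/2 = (T_e/T_s)⁴ = 0.6622, ε = 0.6755.

0.676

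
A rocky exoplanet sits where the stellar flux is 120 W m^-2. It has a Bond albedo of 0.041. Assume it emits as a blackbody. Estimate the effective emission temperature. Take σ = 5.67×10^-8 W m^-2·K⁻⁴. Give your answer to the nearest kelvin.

150 kelvin

Absorbed flux (global mean): S(1−α)/4 = 120.0·0.959/4 = 28.77 W m^-2.
Balancing against σT⁴: T = (28.77/5.67×10⁻⁸)^(1/4) = 150.1 K.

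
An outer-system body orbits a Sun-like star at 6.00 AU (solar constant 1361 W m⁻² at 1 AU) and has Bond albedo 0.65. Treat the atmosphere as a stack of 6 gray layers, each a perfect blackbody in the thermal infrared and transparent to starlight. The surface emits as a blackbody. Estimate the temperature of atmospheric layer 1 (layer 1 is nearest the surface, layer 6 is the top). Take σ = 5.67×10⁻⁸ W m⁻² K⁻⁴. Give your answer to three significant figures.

Irradiance scales as 1/d², so S = 1361 W m⁻² × (1/6.00)² = 37.81 W m⁻².
The effective emission temperature is T_e = [S(1−α)/(4σ)]^¼ = 87.40 K.
The net upward flux σT_e⁴ is constant between every pair of levels, so T_k⁴ = (N+1−k)T_e⁴.
With k = 1: T_1 = (6+1−1)^¼·87.40 K = 136.8 K.

137 K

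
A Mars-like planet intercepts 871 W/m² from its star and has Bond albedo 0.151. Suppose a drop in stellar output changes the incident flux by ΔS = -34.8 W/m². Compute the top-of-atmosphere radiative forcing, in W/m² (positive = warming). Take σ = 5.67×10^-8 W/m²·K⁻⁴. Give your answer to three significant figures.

TOA radiative forcing: ΔF = (1−α)ΔS/4 = 0.849·(-34.8)/4 = -7.386 W/m².

-7.39 W/m²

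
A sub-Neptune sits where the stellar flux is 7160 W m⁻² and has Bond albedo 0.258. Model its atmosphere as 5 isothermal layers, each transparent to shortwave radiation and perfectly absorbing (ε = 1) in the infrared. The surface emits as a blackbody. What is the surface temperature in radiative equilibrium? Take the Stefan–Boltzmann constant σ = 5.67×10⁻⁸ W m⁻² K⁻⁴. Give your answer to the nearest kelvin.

612 kelvin

OLR = S(1−α)/4 = 1328 W m⁻²; the top layer radiates at T_e = 391.2 K.
With N = 5 opaque layers, T_s = (N+1)^(1/4)·T_e = 6^(1/4)·391.2 = 612.3 K.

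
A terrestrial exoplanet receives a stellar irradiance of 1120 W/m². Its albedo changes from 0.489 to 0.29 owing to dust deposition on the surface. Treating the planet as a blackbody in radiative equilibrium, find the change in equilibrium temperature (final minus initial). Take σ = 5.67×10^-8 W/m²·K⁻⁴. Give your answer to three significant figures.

19.2 K

Initial: T₁ = [S(1−0.489)/(4σ)]^(1/4) = 224.1 K.
Final:   T₂ = [S(1−0.29)/(4σ)]^(1/4) = 243.3 K.
Change: 243.3 − 224.1 = 19.21 K.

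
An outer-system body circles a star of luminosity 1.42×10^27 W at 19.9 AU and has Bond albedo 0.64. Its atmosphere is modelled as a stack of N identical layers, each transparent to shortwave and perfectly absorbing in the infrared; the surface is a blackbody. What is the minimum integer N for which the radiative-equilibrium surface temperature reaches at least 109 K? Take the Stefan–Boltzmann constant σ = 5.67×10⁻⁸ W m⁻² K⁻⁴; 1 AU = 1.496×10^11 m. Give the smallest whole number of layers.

Orbital distance: d = 19.9 AU = 2.977×10^12 m.
Flux at the orbit: S = L/(4πd²) = 1.42×10^27/(4π·(2.98×10^12)²) = 12.75 W m⁻².
OLR = S(1−α)/4 = 1.147 W m⁻²; the top layer radiates at T_e = 67.07 K.
T_s = (N+1)^(1/4)·T_e ≥ 109 K requires N+1 ≥ (T_s/T_e)⁴ = (109/67.07)⁴ = 6.975.
The minimum whole number is N = 6.

6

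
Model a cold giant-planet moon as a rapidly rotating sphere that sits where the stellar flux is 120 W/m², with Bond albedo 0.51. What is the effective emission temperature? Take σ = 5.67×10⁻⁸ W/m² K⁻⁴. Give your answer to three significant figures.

127 K

Averaging over the sphere, the absorbed flux is S(1−α)/4 = 14.70 W/m².
In equilibrium σT⁴ equals this, so T = 126.9 K.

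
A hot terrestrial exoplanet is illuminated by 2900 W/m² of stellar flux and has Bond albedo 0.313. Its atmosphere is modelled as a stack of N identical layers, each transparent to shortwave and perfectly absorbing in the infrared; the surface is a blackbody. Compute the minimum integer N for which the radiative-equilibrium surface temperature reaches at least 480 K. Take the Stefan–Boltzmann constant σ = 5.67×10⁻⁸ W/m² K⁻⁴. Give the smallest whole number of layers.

The effective emission temperature is T_e = [S(1−α)/(4σ)]^¼ = 306.1 K.
T_s = (N+1)^(1/4)·T_e ≥ 480 K requires N+1 ≥ (T_s/T_e)⁴ = (480/306.1)⁴ = 6.043.
The minimum whole number is N = 6.

6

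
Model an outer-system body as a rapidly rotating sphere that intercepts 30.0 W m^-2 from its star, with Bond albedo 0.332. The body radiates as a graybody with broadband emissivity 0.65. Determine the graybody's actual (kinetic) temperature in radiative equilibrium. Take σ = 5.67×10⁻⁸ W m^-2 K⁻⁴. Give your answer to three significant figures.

108 kelvin

Absorbed flux (global mean): S(1−α)/4 = 30.00·0.668/4 = 5.010 W m^-2.
Radiative balance εσT⁴ = 5.010 gives T = [5.010/(0.65·σ)]^(1/4) = 108.0 K.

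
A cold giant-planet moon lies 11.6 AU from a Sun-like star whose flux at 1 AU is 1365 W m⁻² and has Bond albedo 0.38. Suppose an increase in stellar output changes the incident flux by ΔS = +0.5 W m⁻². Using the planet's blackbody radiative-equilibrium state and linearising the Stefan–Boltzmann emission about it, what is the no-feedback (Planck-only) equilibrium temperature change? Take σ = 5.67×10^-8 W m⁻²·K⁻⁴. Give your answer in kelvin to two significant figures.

Flux at the orbit: S = 1365/(11.6)² = 10.14 W m⁻².
Unperturbed T_e = [10.14·(1−0.38)/(4σ)]^¼ = 72.57 K.
TOA radiative forcing: ΔF = (1−α)ΔS/4 = 0.62·(+0.5)/4 = 0.07750 W m⁻².
Planck response: λ_P = 4σT_e³ = 4·5.67×10⁻⁸·(72.57)³ = 0.08667 W m⁻²/K.
Hence the no-feedback warming is ΔF/(4σT_e³) = 0.894 K.

0.89 kelvin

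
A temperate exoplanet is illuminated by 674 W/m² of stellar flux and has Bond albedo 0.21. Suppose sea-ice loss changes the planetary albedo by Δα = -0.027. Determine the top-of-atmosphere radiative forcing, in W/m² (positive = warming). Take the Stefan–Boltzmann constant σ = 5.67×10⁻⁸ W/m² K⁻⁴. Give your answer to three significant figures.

TOA radiative forcing: ΔF = −S·Δα/4 = −674.0·(-0.027)/4 = 4.550 W/m².

4.55 W/m²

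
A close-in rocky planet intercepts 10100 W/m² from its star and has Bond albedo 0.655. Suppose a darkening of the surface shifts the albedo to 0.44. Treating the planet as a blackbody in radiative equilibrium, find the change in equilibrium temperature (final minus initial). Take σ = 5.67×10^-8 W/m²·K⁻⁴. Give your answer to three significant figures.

With α = 0.655, T₁ = 352.1 K.
With α = 0.44, T₂ = 397.4 K.
ΔT = T₂ − T₁ = 45.32 K.

45.3 K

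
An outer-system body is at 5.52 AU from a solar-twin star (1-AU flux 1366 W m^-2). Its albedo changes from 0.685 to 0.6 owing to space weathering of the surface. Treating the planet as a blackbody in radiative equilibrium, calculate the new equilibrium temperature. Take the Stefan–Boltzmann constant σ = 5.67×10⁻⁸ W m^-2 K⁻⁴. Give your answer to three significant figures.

94.3 K

Irradiance scales as 1/d², so S = 1366 W m^-2 × (1/5.52)² = 44.83 W m^-2.
New equilibrium: T₂ = [(1−0.6)·44.83/(4σ)]^(1/4) = 94.30 K.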